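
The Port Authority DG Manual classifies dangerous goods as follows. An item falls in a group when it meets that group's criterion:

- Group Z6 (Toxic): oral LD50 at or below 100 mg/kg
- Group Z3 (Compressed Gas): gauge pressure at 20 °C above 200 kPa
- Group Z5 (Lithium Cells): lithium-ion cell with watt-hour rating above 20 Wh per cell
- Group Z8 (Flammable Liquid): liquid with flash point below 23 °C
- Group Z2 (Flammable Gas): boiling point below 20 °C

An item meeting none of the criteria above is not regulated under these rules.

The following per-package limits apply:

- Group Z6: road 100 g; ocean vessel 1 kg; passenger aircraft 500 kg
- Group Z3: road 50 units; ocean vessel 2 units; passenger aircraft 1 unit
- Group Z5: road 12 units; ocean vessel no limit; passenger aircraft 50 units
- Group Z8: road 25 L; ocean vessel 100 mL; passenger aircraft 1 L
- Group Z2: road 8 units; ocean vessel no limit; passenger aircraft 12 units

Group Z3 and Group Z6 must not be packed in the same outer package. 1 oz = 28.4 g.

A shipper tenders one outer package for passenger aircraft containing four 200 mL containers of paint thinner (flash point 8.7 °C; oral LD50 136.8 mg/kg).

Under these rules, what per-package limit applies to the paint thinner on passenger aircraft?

1 L

Paint thinner: flash point 8.7 °C < 23 °C → Group Z8 (Flammable Liquid).
The passenger aircraft limit for Group Z8 is 1 L.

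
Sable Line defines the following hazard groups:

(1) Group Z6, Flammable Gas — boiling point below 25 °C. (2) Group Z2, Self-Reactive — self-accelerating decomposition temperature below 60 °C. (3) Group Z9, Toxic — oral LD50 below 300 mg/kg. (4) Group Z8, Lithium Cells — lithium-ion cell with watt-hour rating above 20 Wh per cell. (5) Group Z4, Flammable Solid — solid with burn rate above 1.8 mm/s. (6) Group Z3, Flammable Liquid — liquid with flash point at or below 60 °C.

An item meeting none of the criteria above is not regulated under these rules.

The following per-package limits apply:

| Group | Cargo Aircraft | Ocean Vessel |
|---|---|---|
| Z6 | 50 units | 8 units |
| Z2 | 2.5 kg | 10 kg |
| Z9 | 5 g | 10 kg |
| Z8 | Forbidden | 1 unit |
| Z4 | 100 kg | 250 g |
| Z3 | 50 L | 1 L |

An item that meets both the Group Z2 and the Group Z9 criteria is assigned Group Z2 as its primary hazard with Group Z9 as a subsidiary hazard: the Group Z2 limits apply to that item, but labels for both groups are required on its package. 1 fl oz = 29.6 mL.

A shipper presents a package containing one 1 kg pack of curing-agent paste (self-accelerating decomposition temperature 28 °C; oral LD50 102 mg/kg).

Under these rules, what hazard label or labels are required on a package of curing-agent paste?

Self-accelerating decomposition temperature 28 °C meets the Group Z2 criterion (Self-Reactive), so the curing-agent paste is Group Z2.
Curing-agent paste: oral LD50 102 mg/kg < 300 mg/kg → Group Z9 (Toxic).
By the precedence rule Group Z2 is primary and Group Z9 is subsidiary, and that rule requires both labels on the package.

Group Z2 and Z9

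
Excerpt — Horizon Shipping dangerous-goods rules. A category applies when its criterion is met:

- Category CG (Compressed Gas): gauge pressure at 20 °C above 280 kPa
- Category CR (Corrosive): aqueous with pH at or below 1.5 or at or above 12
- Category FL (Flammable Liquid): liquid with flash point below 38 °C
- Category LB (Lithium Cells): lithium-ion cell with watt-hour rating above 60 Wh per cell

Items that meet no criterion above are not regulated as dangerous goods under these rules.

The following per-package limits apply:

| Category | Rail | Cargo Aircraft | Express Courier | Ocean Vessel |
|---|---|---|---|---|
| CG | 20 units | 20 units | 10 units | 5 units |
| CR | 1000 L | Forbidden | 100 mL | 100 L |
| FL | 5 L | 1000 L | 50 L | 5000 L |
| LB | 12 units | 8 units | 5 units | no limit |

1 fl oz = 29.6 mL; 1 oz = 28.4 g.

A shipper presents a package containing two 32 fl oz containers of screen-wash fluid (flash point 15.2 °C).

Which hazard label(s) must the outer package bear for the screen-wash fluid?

Category FL

Flash point 15.2 °C meets the Category FL criterion (Flammable Liquid), so the screen-wash fluid is Category FL.
Only the Category FL label is required.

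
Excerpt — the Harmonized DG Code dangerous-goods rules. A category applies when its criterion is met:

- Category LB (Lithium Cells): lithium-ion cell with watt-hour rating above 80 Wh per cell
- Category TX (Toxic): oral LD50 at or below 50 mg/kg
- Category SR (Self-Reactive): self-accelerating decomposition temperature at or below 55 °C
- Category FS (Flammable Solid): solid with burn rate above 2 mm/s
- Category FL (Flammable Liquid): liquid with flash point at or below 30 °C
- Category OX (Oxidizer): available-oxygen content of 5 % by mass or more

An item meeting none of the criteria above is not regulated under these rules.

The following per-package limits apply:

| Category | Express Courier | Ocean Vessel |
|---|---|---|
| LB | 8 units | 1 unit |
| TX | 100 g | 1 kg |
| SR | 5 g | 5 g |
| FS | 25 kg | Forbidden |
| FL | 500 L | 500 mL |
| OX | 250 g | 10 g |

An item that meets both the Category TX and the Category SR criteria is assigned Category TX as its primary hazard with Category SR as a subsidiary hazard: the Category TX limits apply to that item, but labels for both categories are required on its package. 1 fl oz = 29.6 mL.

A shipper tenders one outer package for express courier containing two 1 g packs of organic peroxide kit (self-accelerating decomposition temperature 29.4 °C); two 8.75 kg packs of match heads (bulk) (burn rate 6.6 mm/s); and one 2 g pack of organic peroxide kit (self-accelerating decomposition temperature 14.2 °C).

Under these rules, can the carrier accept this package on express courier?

Self-accelerating decomposition temperature 29.4 °C meets the Category SR criterion (Self-Reactive), so the organic peroxide kit is Category SR.
Burn rate 6.6 mm/s meets the Category FS criterion (Flammable Solid), so the match heads (bulk) are Category FS.
The organic peroxide kit has self-accelerating decomposition temperature 14.2 °C, which is ≤ 55 °C, so it is Category SR (Self-Reactive).
Total Category SR: (two 1 g packs = 2 g) + 2 g = 4 g.
4 g ≤ 5 g (express courier limit, Category SR) — within limit.
Category FS quantity: two 8.75 kg packs = 17.5 kg.
That is within the Category FS express courier limit of 25 kg.
Every hazard category is within its express courier limit and no segregation rule is violated.

Yes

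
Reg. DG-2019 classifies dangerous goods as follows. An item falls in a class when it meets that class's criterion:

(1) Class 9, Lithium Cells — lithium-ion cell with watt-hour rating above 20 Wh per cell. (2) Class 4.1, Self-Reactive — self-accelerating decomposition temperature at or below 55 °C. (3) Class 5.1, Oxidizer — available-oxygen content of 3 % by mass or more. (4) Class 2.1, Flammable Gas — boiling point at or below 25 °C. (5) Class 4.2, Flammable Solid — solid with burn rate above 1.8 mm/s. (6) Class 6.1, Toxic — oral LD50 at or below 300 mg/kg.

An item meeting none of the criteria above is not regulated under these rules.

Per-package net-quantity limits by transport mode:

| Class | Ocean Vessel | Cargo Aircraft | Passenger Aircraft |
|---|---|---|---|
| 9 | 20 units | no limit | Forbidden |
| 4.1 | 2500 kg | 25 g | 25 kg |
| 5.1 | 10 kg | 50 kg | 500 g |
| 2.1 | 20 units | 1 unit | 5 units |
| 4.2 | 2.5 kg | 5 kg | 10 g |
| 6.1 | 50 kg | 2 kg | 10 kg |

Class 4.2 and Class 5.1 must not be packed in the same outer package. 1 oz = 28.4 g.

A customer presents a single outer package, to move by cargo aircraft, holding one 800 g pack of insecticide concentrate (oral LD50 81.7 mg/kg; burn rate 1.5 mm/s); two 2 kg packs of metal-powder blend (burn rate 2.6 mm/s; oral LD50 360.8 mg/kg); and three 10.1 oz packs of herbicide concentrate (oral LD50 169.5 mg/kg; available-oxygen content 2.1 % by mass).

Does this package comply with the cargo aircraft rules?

The insecticide concentrate has oral LD50 81.7 mg/kg, which is ≤ 300 mg/kg, so it is Class 6.1 (Toxic).
With burn rate 2.6 mm/s (> 1.8 mm/s), the metal-powder blend falls in Class 4.2.
The herbicide concentrate has oral LD50 169.5 mg/kg, which is ≤ 300 mg/kg, so it is Class 6.1 (Toxic).
Class 6.1 net quantity: 800 g + (three 10.1 oz packs = 860.52 g) = 1660.52 g.
That is within the Class 6.1 cargo aircraft limit of 2 kg.
Class 4.2 quantity: two 2 kg packs = 4 kg.
4 kg is within the cargo aircraft limit of 5 kg for Class 4.2.
The segregation rule (Class 4.2 with Class 5.1) does not apply to Class 6.1 with Class 4.2.
Every hazard class is within its cargo aircraft limit and no segregation rule is violated.

Yes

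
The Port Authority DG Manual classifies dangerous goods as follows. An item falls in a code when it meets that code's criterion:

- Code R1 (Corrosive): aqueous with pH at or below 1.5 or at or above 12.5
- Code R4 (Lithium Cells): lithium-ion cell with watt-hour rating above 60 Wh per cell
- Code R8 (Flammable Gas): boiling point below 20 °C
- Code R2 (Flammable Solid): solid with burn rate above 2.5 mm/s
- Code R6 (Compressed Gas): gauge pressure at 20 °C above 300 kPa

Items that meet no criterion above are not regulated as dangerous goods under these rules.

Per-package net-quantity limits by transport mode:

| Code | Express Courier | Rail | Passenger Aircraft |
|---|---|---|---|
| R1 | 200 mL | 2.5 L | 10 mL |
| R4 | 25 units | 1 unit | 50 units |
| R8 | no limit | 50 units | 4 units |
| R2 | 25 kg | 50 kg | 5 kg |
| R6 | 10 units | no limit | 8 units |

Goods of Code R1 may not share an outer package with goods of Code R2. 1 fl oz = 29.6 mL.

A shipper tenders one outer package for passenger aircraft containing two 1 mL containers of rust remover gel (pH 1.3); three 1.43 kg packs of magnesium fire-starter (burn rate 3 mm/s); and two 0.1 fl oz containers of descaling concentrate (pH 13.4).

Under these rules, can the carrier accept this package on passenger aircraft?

No

pH 1.3 meets the Code R1 criterion (Corrosive), so the rust remover gel is Code R1.
Burn rate 3 mm/s meets the Code R2 criterion (Flammable Solid), so the magnesium fire-starter is Code R2.
Descaling concentrate: pH 13.4 ≥ 12.5 → Code R1 (Corrosive).
Code R1 net quantity: (two 1 mL containers = 2 mL) + (two 0.1 fl oz containers = 5.92 mL) = 7.92 mL.
7.92 mL is within the passenger aircraft limit of 10 mL for Code R1.
Code R2 quantity: three 1.43 kg packs = 4.29 kg.
4.29 kg is within the passenger aircraft limit of 5 kg for Code R2.
Code R1 and Code R2 may not share an outer package.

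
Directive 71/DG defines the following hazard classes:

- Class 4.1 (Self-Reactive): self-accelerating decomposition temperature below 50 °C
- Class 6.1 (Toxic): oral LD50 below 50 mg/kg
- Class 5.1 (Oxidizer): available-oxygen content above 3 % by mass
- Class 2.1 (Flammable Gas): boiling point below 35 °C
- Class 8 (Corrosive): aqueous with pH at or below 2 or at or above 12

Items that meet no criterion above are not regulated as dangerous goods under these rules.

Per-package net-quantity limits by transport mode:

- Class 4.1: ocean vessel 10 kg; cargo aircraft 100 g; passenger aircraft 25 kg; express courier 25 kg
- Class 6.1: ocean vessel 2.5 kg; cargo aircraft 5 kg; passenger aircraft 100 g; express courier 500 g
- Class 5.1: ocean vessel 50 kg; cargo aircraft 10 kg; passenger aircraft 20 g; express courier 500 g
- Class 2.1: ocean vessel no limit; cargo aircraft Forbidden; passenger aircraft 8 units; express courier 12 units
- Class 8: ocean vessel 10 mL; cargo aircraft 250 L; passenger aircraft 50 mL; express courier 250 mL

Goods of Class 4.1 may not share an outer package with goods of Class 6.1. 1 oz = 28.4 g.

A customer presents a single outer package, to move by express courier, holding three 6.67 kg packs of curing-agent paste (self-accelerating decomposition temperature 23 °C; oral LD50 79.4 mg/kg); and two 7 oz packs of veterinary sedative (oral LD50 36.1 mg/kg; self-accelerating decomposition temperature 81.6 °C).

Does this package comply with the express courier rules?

The curing-agent paste has self-accelerating decomposition temperature 23 °C, which is < 50 °C, so it is Class 4.1 (Self-Reactive).
Veterinary sedative: oral LD50 36.1 mg/kg < 50 mg/kg → Class 6.1 (Toxic).
Class 4.1 quantity: three 6.67 kg packs = 20.01 kg.
20.01 kg ≤ 25 kg (express courier limit, Class 4.1) — within limit.
Class 6.1 quantity: two 7 oz packs = 397.6 g.
397.6 g is within the express courier limit of 500 g for Class 6.1.
Class 4.1 and Class 6.1 may not share an outer package.

No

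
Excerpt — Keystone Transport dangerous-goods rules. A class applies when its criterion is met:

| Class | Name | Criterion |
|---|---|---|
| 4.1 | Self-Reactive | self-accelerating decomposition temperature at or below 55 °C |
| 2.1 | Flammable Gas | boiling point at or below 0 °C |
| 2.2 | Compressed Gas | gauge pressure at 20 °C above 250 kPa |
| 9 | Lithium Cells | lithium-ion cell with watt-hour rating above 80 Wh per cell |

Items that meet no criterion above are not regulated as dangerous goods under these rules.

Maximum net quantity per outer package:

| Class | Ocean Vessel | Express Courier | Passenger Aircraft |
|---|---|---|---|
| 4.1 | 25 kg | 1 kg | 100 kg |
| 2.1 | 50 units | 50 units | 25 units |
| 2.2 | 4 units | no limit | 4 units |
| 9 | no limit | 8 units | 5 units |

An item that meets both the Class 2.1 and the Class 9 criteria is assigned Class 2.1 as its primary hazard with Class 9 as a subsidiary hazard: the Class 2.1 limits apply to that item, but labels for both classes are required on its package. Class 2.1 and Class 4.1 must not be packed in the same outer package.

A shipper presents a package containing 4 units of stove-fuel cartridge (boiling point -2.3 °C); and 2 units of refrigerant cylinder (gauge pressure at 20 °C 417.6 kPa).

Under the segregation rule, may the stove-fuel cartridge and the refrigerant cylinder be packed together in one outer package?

Yes

Boiling point -2.3 °C meets the Class 2.1 criterion (Flammable Gas), so the stove-fuel cartridge is Class 2.1.
With gauge pressure at 20 °C 417.6 kPa (> 250 kPa), the refrigerant cylinder falls in Class 2.2.
No segregation rule bars Class 2.1 with Class 2.2.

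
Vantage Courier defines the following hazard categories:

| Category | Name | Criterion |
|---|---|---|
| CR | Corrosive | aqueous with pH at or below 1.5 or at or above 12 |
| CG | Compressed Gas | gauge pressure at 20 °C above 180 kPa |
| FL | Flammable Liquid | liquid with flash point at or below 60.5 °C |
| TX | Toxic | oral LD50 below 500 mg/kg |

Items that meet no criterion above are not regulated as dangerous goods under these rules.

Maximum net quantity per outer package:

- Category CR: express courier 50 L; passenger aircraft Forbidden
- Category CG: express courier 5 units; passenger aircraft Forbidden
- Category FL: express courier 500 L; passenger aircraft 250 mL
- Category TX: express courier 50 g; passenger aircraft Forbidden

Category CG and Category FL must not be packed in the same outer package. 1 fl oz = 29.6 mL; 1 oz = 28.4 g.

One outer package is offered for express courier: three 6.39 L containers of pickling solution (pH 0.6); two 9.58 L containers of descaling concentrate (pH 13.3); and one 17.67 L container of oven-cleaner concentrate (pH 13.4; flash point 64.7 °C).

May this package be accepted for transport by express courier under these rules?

No

The pickling solution has pH 0.6, which is ≤ 1.5, so it is Category CR (Corrosive).
With pH 13.3 (≥ 12), the descaling concentrate falls in Category CR.
The oven-cleaner concentrate has pH 13.4, which is ≥ 12, so it is Category CR (Corrosive).
Total Category CR: (three 6.39 L containers = 19.17 L) + (two 9.58 L containers = 19.16 L) + 17.67 L = 56 L.
56 L exceeds the express courier limit of 50 L for Category CR.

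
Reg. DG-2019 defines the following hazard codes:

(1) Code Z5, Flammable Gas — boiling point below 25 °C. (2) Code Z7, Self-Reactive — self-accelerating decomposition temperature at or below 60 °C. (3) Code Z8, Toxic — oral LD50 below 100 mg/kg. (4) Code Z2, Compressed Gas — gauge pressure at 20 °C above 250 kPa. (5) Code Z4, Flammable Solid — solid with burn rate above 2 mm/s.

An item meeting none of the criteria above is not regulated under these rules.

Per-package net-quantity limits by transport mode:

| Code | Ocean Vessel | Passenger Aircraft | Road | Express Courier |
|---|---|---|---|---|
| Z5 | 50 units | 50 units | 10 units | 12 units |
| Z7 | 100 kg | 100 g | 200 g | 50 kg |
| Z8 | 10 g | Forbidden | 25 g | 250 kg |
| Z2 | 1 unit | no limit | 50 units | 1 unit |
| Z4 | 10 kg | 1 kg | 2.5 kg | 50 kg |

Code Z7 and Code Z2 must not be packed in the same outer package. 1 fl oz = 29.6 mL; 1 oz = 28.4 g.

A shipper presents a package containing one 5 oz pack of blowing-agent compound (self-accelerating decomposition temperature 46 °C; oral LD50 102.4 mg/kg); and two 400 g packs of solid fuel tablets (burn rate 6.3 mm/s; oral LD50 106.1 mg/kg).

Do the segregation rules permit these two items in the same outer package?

Yes

Blowing-agent compound: self-accelerating decomposition temperature 46 °C ≤ 60 °C → Code Z7 (Self-Reactive).
Burn rate 6.3 mm/s meets the Code Z4 criterion (Flammable Solid), so the solid fuel tablets are Code Z4.
No segregation rule bars Code Z7 with Code Z4.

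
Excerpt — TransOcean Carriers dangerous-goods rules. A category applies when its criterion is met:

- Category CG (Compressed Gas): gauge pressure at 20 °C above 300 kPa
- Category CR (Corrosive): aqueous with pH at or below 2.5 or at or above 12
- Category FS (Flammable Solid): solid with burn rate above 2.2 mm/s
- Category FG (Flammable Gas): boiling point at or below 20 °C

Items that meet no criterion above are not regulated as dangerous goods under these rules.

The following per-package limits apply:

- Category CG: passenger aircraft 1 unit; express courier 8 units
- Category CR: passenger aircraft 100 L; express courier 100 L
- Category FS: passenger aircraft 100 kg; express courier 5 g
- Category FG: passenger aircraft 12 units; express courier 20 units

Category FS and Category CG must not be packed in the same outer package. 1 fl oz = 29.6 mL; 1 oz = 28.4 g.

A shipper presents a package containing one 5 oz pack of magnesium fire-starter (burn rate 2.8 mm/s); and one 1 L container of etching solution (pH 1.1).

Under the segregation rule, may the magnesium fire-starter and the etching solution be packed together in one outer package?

Yes

Burn rate 2.8 mm/s meets the Category FS criterion (Flammable Solid), so the magnesium fire-starter is Category FS.
With pH 1.1 (≤ 2.5), the etching solution falls in Category CR.
No segregation rule bars Category FS with Category CR.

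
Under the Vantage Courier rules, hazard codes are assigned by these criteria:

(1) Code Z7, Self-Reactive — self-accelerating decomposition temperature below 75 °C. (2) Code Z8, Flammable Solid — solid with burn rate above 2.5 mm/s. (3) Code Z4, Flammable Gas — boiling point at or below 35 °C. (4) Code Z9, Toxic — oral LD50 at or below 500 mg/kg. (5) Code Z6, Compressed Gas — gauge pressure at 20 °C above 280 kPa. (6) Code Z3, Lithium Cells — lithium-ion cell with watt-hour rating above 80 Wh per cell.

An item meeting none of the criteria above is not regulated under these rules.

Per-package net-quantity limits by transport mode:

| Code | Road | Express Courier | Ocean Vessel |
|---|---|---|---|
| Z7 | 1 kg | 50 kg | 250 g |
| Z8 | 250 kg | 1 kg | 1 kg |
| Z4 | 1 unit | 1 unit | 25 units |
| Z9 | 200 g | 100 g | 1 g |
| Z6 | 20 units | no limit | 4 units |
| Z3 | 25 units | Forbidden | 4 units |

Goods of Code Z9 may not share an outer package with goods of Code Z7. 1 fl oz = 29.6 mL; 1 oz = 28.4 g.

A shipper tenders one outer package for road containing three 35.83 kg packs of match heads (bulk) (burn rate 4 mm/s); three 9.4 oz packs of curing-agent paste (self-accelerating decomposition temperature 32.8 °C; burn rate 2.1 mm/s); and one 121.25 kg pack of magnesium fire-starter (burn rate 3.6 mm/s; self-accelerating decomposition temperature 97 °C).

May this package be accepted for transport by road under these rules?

Yes

With burn rate 4 mm/s (> 2.5 mm/s), the match heads (bulk) fall in Code Z8.
With self-accelerating decomposition temperature 32.8 °C (< 75 °C), the curing-agent paste falls in Code Z7.
Magnesium fire-starter: burn rate 3.6 mm/s > 2.5 mm/s → Code Z8 (Flammable Solid).
Total Code Z8: (three 35.83 kg packs = 107.49 kg) + 121.25 kg = 228.74 kg.
228.74 kg ≤ 250 kg (road limit, Code Z8) — within limit.
Code Z7 quantity: three 9.4 oz packs = 800.88 g.
800.88 g is within the road limit of 1 kg for Code Z7.
The segregation rule (Code Z9 with Code Z7) does not apply to Code Z8 with Code Z7.
Every hazard code is within its road limit and no segregation rule is violated.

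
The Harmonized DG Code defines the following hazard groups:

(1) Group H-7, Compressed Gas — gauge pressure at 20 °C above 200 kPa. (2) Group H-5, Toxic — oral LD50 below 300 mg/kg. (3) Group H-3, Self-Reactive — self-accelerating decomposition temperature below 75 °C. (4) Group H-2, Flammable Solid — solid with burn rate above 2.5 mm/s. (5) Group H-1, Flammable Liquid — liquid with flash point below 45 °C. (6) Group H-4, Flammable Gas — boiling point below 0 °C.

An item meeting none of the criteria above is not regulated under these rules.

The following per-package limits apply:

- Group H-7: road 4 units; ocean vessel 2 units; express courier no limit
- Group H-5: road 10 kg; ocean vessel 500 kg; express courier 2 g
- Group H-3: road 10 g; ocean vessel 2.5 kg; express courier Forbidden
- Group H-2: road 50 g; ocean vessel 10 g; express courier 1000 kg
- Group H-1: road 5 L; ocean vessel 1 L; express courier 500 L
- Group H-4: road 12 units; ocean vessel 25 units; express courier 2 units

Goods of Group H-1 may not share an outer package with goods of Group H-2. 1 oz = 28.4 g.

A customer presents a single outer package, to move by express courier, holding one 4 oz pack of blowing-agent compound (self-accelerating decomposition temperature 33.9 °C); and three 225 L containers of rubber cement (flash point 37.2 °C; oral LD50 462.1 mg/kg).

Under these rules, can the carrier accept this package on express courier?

No

The blowing-agent compound has self-accelerating decomposition temperature 33.9 °C, which is < 75 °C, so it is Group H-3 (Self-Reactive).
Rubber cement: flash point 37.2 °C < 45 °C → Group H-1 (Flammable Liquid).
Group H-1 quantity: three 225 L containers = 675 L.
675 L exceeds the express courier limit of 500 L for Group H-1.
Group H-3 quantity: one 4 oz pack = 113.6 g.
Group H-3 is Forbidden by express courier.
The segregation rule (Group H-1 with Group H-2) does not apply to Group H-1 with Group H-3.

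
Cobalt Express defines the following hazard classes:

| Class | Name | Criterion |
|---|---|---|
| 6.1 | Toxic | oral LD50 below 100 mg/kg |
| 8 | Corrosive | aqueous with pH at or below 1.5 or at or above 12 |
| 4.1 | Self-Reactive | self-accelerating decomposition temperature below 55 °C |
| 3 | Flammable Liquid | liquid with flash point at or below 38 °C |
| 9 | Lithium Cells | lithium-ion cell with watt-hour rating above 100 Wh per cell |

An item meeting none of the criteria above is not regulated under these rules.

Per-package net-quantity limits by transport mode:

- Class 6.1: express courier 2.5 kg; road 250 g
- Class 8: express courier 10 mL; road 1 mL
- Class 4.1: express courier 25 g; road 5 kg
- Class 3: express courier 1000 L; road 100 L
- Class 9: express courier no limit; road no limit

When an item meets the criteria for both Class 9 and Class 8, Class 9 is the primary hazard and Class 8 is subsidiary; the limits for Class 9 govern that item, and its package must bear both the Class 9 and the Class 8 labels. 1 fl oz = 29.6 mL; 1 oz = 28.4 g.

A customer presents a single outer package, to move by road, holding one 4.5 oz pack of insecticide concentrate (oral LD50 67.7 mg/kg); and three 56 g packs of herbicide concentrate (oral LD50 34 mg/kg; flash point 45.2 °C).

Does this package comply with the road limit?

The insecticide concentrate has oral LD50 67.7 mg/kg, which is < 100 mg/kg, so it is Class 6.1 (Toxic).
With oral LD50 34 mg/kg (< 100 mg/kg), the herbicide concentrate falls in Class 6.1.
Class 6.1 net quantity: (one 4.5 oz pack = 127.8 g) + (three 56 g packs = 168 g) = 295.8 g.
295.8 g exceeds the road limit of 250 g for Class 6.1.

No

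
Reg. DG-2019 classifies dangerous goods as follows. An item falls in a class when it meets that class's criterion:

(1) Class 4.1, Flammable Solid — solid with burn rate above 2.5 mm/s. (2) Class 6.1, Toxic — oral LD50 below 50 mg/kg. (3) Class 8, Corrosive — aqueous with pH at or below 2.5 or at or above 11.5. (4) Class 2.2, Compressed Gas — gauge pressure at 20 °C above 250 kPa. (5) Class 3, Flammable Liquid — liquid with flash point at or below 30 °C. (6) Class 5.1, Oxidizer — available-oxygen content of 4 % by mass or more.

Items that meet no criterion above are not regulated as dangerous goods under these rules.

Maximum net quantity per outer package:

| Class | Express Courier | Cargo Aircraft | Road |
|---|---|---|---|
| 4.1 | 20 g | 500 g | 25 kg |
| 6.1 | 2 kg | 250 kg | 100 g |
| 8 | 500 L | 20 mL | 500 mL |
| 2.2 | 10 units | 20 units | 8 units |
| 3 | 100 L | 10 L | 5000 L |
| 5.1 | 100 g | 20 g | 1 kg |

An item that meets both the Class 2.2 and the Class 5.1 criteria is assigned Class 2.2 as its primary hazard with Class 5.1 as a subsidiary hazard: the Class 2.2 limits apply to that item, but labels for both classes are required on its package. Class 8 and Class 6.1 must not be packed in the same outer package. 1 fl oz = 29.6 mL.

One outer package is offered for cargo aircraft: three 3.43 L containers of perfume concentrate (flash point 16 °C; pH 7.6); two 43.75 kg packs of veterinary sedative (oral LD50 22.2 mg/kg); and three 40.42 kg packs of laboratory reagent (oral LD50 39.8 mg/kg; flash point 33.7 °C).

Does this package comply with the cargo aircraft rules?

No

With flash point 16 °C (≤ 30 °C), the perfume concentrate falls in Class 3.
The veterinary sedative has oral LD50 22.2 mg/kg, which is < 50 mg/kg, so it is Class 6.1 (Toxic).
Oral LD50 39.8 mg/kg meets the Class 6.1 criterion (Toxic), so the laboratory reagent is Class 6.1.
Total Class 6.1: (two 43.75 kg packs = 87.5 kg) + (three 40.42 kg packs = 121.26 kg) = 208.76 kg.
That is within the Class 6.1 cargo aircraft limit of 250 kg.
Class 3 quantity: three 3.43 L containers = 10.29 L.
10.29 L exceeds the cargo aircraft limit of 10 L for Class 3.
The segregation rule (Class 8 with Class 6.1) does not apply to Class 6.1 with Class 3.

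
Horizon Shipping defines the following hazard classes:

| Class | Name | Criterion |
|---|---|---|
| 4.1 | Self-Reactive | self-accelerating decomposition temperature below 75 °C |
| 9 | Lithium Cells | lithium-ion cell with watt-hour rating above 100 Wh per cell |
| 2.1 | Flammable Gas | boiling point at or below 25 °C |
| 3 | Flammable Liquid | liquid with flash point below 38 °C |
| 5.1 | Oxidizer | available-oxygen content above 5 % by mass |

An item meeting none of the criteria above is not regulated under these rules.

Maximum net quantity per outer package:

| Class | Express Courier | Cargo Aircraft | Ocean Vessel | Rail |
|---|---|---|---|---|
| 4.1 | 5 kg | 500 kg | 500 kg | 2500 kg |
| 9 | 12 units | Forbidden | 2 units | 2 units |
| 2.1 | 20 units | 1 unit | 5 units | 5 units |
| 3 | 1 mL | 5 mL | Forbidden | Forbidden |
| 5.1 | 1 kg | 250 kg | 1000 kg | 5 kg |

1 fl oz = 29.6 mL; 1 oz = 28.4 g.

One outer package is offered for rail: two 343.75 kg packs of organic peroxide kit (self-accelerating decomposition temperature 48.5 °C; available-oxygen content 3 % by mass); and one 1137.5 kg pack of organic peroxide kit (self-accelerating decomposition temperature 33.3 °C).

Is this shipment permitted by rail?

The organic peroxide kit has self-accelerating decomposition temperature 48.5 °C, which is < 75 °C, so it is Class 4.1 (Self-Reactive).
Organic peroxide kit: self-accelerating decomposition temperature 33.3 °C < 75 °C → Class 4.1 (Self-Reactive).
Class 4.1 net quantity: (two 343.75 kg packs = 687.5 kg) + 1137.5 kg = 1825 kg.
That is within the Class 4.1 rail limit of 2500 kg.

Yes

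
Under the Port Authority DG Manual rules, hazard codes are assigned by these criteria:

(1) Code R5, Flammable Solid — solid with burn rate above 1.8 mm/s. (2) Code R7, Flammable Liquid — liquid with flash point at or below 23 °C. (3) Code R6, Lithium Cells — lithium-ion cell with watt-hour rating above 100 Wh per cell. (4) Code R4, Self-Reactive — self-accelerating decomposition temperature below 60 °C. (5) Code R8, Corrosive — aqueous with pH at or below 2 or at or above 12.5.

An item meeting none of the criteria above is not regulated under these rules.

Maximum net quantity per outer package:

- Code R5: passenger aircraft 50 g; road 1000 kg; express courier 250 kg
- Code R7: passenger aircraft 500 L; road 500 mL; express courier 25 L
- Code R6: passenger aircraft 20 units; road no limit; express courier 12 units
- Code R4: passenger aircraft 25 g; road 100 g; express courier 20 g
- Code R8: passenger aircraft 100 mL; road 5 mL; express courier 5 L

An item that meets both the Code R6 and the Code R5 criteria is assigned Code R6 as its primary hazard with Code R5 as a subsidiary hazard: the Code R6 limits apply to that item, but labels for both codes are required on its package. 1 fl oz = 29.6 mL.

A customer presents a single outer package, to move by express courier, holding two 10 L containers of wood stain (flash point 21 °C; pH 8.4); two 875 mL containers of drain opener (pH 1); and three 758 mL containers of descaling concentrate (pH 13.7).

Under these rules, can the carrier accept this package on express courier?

Yes

The wood stain has flash point 21 °C, which is ≤ 23 °C, so it is Code R7 (Flammable Liquid).
The drain opener has pH 1, which is ≤ 2, so it is Code R8 (Corrosive).
The descaling concentrate has pH 13.7, which is ≥ 12.5, so it is Code R8 (Corrosive).
Code R7 quantity: two 10 L containers = 20 L.
That is within the Code R7 express courier limit of 25 L.
Total Code R8: (two 875 mL containers = 1.75 L) + (three 758 mL containers = 2.274 L) = 4.024 L.
That is within the Code R8 express courier limit of 5 L.
Every hazard code is within its express courier limit and no segregation rule is violated.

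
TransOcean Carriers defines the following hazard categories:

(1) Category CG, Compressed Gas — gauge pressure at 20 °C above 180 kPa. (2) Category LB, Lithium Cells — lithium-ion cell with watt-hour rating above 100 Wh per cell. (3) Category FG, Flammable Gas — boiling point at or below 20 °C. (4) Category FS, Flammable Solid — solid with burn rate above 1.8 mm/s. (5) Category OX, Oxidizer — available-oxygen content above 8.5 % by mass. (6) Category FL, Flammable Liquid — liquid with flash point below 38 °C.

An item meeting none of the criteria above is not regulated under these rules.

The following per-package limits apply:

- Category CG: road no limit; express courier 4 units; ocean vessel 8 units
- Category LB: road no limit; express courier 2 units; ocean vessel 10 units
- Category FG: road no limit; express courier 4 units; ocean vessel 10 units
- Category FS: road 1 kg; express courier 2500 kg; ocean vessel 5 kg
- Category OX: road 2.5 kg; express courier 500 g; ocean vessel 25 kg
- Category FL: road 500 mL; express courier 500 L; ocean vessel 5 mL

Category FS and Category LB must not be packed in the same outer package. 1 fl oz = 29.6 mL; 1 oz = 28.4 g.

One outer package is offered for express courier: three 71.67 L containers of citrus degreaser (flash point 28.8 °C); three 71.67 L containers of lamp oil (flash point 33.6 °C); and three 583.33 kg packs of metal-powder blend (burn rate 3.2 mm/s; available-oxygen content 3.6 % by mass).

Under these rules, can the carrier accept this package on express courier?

The citrus degreaser has flash point 28.8 °C, which is < 38 °C, so it is Category FL (Flammable Liquid).
With flash point 33.6 °C (< 38 °C), the lamp oil falls in Category FL.
Metal-powder blend: burn rate 3.2 mm/s > 1.8 mm/s → Category FS (Flammable Solid).
Category FS quantity: three 583.33 kg packs = 1749.99 kg.
That is within the Category FS express courier limit of 2500 kg.
Category FL net quantity: (three 71.67 L containers = 215.01 L) + (three 71.67 L containers = 215.01 L) = 430.02 L.
That is within the Category FL express courier limit of 500 L.
The segregation rule (Category FS with Category LB) does not apply to Category FS with Category FL.
Every hazard category is within its express courier limit and no segregation rule is violated.

Yes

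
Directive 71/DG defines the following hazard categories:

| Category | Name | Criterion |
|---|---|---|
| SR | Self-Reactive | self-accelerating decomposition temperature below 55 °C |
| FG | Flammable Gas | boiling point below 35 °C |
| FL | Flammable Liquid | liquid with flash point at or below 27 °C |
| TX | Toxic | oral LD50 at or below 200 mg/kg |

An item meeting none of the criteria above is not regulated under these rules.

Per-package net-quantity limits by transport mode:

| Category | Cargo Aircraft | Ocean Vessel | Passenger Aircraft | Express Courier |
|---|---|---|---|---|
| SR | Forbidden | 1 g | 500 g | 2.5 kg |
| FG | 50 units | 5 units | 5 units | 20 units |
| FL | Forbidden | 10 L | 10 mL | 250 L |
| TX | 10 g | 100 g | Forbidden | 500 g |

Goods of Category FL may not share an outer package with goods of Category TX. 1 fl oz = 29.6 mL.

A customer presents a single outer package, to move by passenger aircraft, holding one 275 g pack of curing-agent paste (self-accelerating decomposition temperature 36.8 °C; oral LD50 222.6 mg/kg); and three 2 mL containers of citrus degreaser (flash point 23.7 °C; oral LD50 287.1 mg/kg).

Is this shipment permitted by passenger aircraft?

Self-accelerating decomposition temperature 36.8 °C meets the Category SR criterion (Self-Reactive), so the curing-agent paste is Category SR.
Flash point 23.7 °C meets the Category FL criterion (Flammable Liquid), so the citrus degreaser is Category FL.
Category SR quantity: 275 g.
That is within the Category SR passenger aircraft limit of 500 g.
Category FL quantity: three 2 mL containers = 6 mL.
6 mL is within the passenger aircraft limit of 10 mL for Category FL.
The segregation rule (Category FL with Category TX) does not apply to Category SR with Category FL.
Every hazard category is within its passenger aircraft limit and no segregation rule is violated.

Yes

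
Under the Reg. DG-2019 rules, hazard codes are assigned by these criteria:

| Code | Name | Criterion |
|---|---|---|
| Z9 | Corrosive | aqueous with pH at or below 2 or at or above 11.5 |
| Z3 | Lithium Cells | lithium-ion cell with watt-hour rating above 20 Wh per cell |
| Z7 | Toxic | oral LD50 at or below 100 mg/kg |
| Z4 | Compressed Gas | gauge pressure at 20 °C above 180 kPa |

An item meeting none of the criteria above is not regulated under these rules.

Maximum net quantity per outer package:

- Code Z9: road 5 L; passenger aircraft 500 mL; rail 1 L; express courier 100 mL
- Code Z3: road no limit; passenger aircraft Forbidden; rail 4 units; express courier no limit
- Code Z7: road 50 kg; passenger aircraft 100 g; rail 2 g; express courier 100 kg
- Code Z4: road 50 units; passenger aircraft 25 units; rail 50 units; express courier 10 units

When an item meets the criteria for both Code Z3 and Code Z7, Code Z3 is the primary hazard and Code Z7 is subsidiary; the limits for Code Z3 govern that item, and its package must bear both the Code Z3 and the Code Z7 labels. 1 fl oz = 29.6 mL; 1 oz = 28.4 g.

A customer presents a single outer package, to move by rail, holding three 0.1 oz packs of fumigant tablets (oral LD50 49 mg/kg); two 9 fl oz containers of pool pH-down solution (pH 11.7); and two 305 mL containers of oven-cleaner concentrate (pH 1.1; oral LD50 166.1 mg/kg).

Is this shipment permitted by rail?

No

Fumigant tablets: oral LD50 49 mg/kg ≤ 100 mg/kg → Code Z7 (Toxic).
With pH 11.7 (≥ 11.5), the pool pH-down solution falls in Code Z9.
pH 1.1 meets the Code Z9 criterion (Corrosive), so the oven-cleaner concentrate is Code Z9.
Total Code Z9: (two 9 fl oz containers = 532.8 mL) + (two 305 mL containers = 610 mL) = 1142.8 mL.
That exceeds the Code Z9 rail limit of 1 L.
Code Z7 quantity: three 0.1 oz packs = 8.52 g.
8.52 g > 2 g (rail limit, Code Z7) — over the limit.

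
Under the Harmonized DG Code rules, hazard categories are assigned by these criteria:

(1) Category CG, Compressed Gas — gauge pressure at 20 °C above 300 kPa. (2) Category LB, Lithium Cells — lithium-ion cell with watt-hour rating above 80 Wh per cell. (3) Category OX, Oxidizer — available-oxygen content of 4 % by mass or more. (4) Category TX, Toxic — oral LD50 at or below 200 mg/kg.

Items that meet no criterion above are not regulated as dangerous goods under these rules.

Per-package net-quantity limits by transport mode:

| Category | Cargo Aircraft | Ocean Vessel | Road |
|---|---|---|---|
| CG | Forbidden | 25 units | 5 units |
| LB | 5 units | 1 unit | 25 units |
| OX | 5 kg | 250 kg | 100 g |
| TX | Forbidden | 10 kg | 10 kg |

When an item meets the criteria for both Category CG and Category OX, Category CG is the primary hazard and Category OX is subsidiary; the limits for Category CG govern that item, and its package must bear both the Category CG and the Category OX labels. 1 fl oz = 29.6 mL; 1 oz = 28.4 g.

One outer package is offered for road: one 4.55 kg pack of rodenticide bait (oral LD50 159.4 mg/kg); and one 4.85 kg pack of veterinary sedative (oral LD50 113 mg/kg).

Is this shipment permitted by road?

With oral LD50 159.4 mg/kg (≤ 200 mg/kg), the rodenticide bait falls in Category TX.
Veterinary sedative: oral LD50 113 mg/kg ≤ 200 mg/kg → Category TX (Toxic).
Total Category TX: 4.55 kg + 4.85 kg = 9.4 kg.
9.4 kg ≤ 10 kg (road limit, Category TX) — within limit.

Yes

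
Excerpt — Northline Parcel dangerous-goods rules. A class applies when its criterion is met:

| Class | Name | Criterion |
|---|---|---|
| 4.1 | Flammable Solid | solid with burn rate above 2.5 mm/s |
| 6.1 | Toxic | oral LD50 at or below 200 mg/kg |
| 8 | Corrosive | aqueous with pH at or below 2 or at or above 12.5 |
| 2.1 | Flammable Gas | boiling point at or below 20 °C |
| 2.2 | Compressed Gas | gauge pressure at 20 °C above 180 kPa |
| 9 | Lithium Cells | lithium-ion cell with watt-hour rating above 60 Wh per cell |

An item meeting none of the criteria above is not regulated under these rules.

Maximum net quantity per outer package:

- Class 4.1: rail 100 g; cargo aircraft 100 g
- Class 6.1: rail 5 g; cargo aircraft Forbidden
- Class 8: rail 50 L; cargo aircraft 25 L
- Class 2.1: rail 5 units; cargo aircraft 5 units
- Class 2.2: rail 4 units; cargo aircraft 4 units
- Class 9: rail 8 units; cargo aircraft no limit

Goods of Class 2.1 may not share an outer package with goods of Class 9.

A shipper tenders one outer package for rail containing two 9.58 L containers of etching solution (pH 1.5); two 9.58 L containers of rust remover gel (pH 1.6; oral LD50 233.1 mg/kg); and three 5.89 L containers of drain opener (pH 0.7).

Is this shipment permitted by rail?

pH 1.5 meets the Class 8 criterion (Corrosive), so the etching solution is Class 8.
The rust remover gel has pH 1.6, which is ≤ 2, so it is Class 8 (Corrosive).
Drain opener: pH 0.7 ≤ 2 → Class 8 (Corrosive).
Total Class 8: (two 9.58 L containers = 19.16 L) + (two 9.58 L containers = 19.16 L) + (three 5.89 L containers = 17.67 L) = 55.99 L.
That exceeds the Class 8 rail limit of 50 L.

No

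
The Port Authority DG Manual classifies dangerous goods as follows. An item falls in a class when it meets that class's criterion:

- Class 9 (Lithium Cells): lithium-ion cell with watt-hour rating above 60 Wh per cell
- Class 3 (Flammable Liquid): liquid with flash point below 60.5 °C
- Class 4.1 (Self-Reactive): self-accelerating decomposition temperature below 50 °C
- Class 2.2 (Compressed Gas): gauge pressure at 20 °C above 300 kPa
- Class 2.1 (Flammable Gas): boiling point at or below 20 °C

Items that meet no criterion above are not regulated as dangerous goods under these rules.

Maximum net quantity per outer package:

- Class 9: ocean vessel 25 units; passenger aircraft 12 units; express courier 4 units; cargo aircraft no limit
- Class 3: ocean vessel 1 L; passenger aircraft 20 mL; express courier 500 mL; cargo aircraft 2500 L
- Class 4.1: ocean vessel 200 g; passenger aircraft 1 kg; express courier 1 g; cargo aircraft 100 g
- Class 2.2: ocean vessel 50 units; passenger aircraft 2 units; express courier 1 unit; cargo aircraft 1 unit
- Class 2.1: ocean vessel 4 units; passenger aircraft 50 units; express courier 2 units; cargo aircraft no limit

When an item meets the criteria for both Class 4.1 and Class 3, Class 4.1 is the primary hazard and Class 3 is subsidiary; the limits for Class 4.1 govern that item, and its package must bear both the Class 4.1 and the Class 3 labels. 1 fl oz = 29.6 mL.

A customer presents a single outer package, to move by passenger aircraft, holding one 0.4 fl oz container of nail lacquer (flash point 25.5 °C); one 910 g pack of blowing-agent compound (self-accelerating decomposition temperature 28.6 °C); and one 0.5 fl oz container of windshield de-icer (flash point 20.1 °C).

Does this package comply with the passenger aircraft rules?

No

Flash point 25.5 °C meets the Class 3 criterion (Flammable Liquid), so the nail lacquer is Class 3.
Blowing-agent compound: self-accelerating decomposition temperature 28.6 °C < 50 °C → Class 4.1 (Self-Reactive).
The windshield de-icer has flash point 20.1 °C, which is < 60.5 °C, so it is Class 3 (Flammable Liquid).
Total Class 3: (one 0.4 fl oz container = 11.84 mL) + (one 0.5 fl oz container = 14.8 mL) = 26.64 mL.
That exceeds the Class 3 passenger aircraft limit of 20 mL.
Class 4.1 quantity: 910 g.
910 g ≤ 1 kg (passenger aircraft limit, Class 4.1) — within limit.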